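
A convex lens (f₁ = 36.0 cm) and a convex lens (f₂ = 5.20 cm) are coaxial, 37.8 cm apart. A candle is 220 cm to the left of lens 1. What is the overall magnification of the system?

Lens 1: 1/d_i1 = 1/(36.0) − 1/(220) = 0.02323, so d_i1 = 43.04 cm; m₁ = −d_i1/d_o1 = -0.1956.
d_o2 = 37.8 − (43.04) = -5.240 cm (virtual object).
Lens 2: 1/d_i2 = 1/(5.20) − 1/(-5.240) = 0.3831, so d_i2 = 2.610 cm; m₂ = −d_i2/d_o2 = +0.4981.
m = m₁·m₂ = (-0.1956)(+0.4981) = -0.0974.

m = -0.0974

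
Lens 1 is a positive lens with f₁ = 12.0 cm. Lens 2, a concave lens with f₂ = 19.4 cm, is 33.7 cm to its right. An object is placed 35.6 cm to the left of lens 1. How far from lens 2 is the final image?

8.65 cm

Lens 1: 1/d_i1 = 1/f₁ − 1/d_o1 = 1/(12.0) − 1/(35.6) = 0.05524, so d_i1 = 18.10 cm.
The intermediate image is 18.10 cm to the right of lens 1, which is 33.7 − (18.10) = 15.60 cm to the left of lens 2, so d_o2 = +15.60 cm.
Lens 2 is diverging, so f₂ = −19.4 cm.
Lens 2: 1/d_i2 = 1/f₂ − 1/d_o2 = 1/(-19.4) − 1/(15.60) = -0.1156, so d_i2 = -8.65 cm.
The final image is virtual, 8.65 cm to the left of lens 2 (overall magnification ≈ -0.28).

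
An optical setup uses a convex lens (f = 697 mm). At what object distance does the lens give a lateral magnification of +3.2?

479 mm

m = −d_i/d_o ⇒ d_i = −m·d_o.
1/f = 1/d_o + 1/d_i = 1/d_o − 1/(m·d_o) = (1 − 1/m)/d_o, so d_o = f(1 − 1/m) = (697.0)(1 − 1/(+3.2)) = 479 mm.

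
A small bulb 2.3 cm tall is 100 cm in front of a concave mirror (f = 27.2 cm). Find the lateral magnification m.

m = -0.374

1/d_i = 1/f − 1/d_o = 1/(27.20) − 1/(100) = 0.02676, so d_i = 37.36 cm.
m = −d_i/d_o = −(37.36)/(100) = -0.374.
The image is real, inverted and reduced, in front of the mirror.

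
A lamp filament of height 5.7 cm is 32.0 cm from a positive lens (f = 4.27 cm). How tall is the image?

1/d_i = 1/f − 1/d_o = 1/(4.270) − 1/(32.0) = 0.2029, so d_i = 4.928 cm.
m = −d_i/d_o = -0.1540.
|h_i| = |m|·h_o = 0.1540 × 5.7 = 0.878 cm. The image is real, inverted and reduced, on the far side of the lens.

0.878 cm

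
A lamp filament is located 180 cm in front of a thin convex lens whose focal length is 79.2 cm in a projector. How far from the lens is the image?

141 cm

Lens equation: 1/v = 1/f − 1/u = 1/(79.20) − 1/(180) = 0.01263 − 0.005556 = 0.007071, so v = 141 cm.
The image is real, inverted and reduced, on the far side of the lens.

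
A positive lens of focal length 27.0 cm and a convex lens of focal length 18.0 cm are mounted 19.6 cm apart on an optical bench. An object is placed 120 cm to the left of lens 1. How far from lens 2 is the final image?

Lens 1: 1/d_i1 = 1/f₁ − 1/d_o1 = 1/(27.0) − 1/(120) = 0.02870, so d_i1 = 34.84 cm.
The intermediate image is 34.84 cm to the right of lens 1, which lies 15.24 cm to the right of lens 2 — a virtual object — so d_o2 = −15.24 cm.
Lens 2: 1/d_i2 = 1/f₂ − 1/d_o2 = 1/(18.0) − 1/(-15.24) = 0.1212, so d_i2 = 8.25 cm.
The final image is real, 8.25 cm to the right of lens 2 (overall magnification ≈ -0.16).

8.25 cm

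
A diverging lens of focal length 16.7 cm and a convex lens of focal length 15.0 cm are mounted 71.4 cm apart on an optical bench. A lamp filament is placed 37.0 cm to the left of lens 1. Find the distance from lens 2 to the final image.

Lens 1 is diverging, so f₁ = −16.7 cm.
Lens 1: 1/d_i1 = 1/f₁ − 1/d_o1 = 1/(-16.7) − 1/(37.0) = -0.08691, so d_i1 = -11.51 cm.
The intermediate image is 11.51 cm to the left of lens 1 (virtual), which is 71.4 − (-11.51) = 82.91 cm to the left of lens 2, so d_o2 = +82.91 cm.
Lens 2: 1/d_i2 = 1/f₂ − 1/d_o2 = 1/(15.0) − 1/(82.91) = 0.05461, so d_i2 = 18.3 cm.
The final image is real, 18.3 cm to the right of lens 2 (overall magnification ≈ -0.069).

18.3 cm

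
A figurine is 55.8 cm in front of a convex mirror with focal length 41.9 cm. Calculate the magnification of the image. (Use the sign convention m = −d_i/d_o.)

m = +0.429

For a convex mirror, f = -41.9 cm.
1/d_i = 1/f − 1/d_o = 1/(-41.90) − 1/(55.8) = -0.04179, so d_i = -23.93 cm.
m = −d_i/d_o = −(-23.93)/(55.8) = +0.429.
The image is virtual, upright and reduced, behind the mirror.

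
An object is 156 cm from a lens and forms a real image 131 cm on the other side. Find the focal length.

Real image ⇒ d_i = +131 cm.
1/f = 1/d_o + 1/d_i = 1/(156) + 1/(131) = 0.01404, so f = 71.2 cm.
Since f is positive, the lens is converging.

f = 71.2 cm (converging)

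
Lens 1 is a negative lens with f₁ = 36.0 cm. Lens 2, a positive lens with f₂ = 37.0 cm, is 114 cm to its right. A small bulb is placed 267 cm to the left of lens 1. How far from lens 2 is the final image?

Lens 1 is diverging, so f₁ = −36.0 cm.
Lens 1: 1/d_i1 = 1/f₁ − 1/d_o1 = 1/(-36.0) − 1/(267) = -0.03152, so d_i1 = -31.72 cm.
The intermediate image is 31.72 cm to the left of lens 1 (virtual), which is 114 − (-31.72) = 145.7 cm to the left of lens 2, so d_o2 = +145.7 cm.
Lens 2: 1/d_i2 = 1/f₂ − 1/d_o2 = 1/(37.0) − 1/(145.7) = 0.02016, so d_i2 = 49.6 cm.
The final image is real, 49.6 cm to the right of lens 2 (overall magnification ≈ -0.040).

49.6 cm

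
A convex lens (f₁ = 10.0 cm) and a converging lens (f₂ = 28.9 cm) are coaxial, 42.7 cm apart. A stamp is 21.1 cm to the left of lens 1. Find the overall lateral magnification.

Lens 1: 1/d_i1 = 1/(10.0) − 1/(21.1) = 0.05261, so d_i1 = 19.01 cm; m₁ = −d_i1/d_o1 = -0.9009.
d_o2 = 42.7 − (19.01) = 23.69 cm.
Lens 2: 1/d_i2 = 1/(28.9) − 1/(23.69) = -0.007610, so d_i2 = -131.4 cm; m₂ = −d_i2/d_o2 = +5.547.
m = m₁·m₂ = (-0.9009)(+5.547) = -5.00.

m = -5.00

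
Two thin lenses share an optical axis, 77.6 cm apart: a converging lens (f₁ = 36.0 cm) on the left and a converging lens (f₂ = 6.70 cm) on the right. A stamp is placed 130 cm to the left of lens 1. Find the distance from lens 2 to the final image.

Lens 1: 1/d_i1 = 1/f₁ − 1/d_o1 = 1/(36.0) − 1/(130) = 0.02009, so d_i1 = 49.79 cm.
The intermediate image is 49.79 cm to the right of lens 1, which is 77.6 − (49.79) = 27.81 cm to the left of lens 2, so d_o2 = +27.81 cm.
Lens 2: 1/d_i2 = 1/f₂ − 1/d_o2 = 1/(6.70) − 1/(27.81) = 0.1133, so d_i2 = 8.83 cm.
The final image is real, 8.83 cm to the right of lens 2 (overall magnification ≈ 0.12).

8.83 cm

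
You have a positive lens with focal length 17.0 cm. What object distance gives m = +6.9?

m = −d_i/d_o ⇒ d_i = −m·d_o.
1/f = 1/d_o + 1/d_i = 1/d_o − 1/(m·d_o) = (1 − 1/m)/d_o, so d_o = f(1 − 1/m) = (17.00)(1 − 1/(+6.9)) = 14.5 cm.

14.5 cm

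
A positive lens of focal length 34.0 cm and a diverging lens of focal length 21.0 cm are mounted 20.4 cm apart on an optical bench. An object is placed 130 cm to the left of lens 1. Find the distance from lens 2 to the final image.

116 cm

Lens 1: 1/d_i1 = 1/f₁ − 1/d_o1 = 1/(34.0) − 1/(130) = 0.02172, so d_i1 = 46.04 cm.
The intermediate image is 46.04 cm to the right of lens 1, which lies 25.64 cm to the right of lens 2 — a virtual object — so d_o2 = −25.64 cm.
Lens 2 is diverging, so f₂ = −21.0 cm.
Lens 2: 1/d_i2 = 1/f₂ − 1/d_o2 = 1/(-21.0) − 1/(-25.64) = -0.008617, so d_i2 = -116 cm.
The final image is virtual, 116 cm to the left of lens 2 (overall magnification ≈ 1.6).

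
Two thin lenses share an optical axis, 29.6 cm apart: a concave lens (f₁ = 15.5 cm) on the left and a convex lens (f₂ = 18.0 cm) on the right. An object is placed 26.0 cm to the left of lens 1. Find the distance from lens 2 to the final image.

33.2 cm

Lens 1 is diverging, so f₁ = −15.5 cm.
Lens 1: 1/d_i1 = 1/f₁ − 1/d_o1 = 1/(-15.5) − 1/(26.0) = -0.1030, so d_i1 = -9.711 cm.
The intermediate image is 9.711 cm to the left of lens 1 (virtual), which is 29.6 − (-9.711) = 39.31 cm to the left of lens 2, so d_o2 = +39.31 cm.
Lens 2: 1/d_i2 = 1/f₂ − 1/d_o2 = 1/(18.0) − 1/(39.31) = 0.03012, so d_i2 = 33.2 cm.
The final image is real, 33.2 cm to the right of lens 2 (overall magnification ≈ -0.32).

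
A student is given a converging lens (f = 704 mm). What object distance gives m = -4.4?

864 mm

m = −d_i/d_o ⇒ d_i = −m·d_o.
1/f = 1/d_o + 1/d_i = 1/d_o − 1/(m·d_o) = (1 − 1/m)/d_o, so d_o = f(1 − 1/m) = (704.0)(1 − 1/(-4.4)) = 864 mm.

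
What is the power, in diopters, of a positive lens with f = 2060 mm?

P = +0.485 D

f = 206 cm = 2.06 m.
P = 1/f = 1/(2.06 m) = +0.485 D.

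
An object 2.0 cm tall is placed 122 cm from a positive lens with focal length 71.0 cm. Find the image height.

2.78 cm

1/d_i = 1/f − 1/d_o = 1/(71.00) − 1/(122) = 0.005888, so d_i = 169.8 cm.
m = −d_i/d_o = -1.392.
|h_i| = |m|·h_o = 1.392 × 2.0 = 2.78 cm. The image is real, inverted and enlarged, on the far side of the lens.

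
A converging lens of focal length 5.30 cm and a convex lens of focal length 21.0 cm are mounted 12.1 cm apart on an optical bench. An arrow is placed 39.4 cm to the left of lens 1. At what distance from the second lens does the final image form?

Lens 1: 1/d_i1 = 1/f₁ − 1/d_o1 = 1/(5.30) − 1/(39.4) = 0.1633, so d_i1 = 6.124 cm.
The intermediate image is 6.124 cm to the right of lens 1, which is 12.1 − (6.124) = 5.976 cm to the left of lens 2, so d_o2 = +5.976 cm.
Lens 2: 1/d_i2 = 1/f₂ − 1/d_o2 = 1/(21.0) − 1/(5.976) = -0.1197, so d_i2 = -8.35 cm.
The final image is virtual, 8.35 cm to the left of lens 2 (overall magnification ≈ -0.22).

8.35 cm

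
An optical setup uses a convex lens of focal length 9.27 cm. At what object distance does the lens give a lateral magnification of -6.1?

m = −d_i/d_o ⇒ d_i = −m·d_o.
1/f = 1/d_o + 1/d_i = 1/d_o − 1/(m·d_o) = (1 − 1/m)/d_o, so d_o = f(1 − 1/m) = (9.270)(1 − 1/(-6.1)) = 10.8 cm.

10.8 cm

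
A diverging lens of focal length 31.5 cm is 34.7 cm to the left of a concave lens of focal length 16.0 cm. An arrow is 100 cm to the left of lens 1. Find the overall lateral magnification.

f₁ = −31.5 cm (diverging).
Lens 1: 1/d_i1 = 1/(-31.5) − 1/(100) = -0.04175, so d_i1 = -23.95 cm; m₁ = −d_i1/d_o1 = +0.2395.
d_o2 = 34.7 − (-23.95) = 58.65 cm.
f₂ = −16.0 cm (diverging).
Lens 2: 1/d_i2 = 1/(-16.0) − 1/(58.65) = -0.07955, so d_i2 = -12.57 cm; m₂ = −d_i2/d_o2 = +0.2143.
m = m₁·m₂ = (+0.2395)(+0.2143) = +0.0513.

m = +0.0513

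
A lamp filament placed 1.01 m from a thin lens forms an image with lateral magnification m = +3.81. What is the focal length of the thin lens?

f = 1.37 m (converging)

m = −d_i/d_o ⇒ d_i = −m·d_o = −(+3.81)·(1.01) = -3.848 m.
1/f = 1/d_o + 1/d_i = 1/(1.01) + 1/(-3.848) = 0.7302, so f = 1.37 m.
Since f is positive, the thin lens is converging.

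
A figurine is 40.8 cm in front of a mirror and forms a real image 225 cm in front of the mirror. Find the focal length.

Real image ⇒ d_i = +225 cm.
1/f = 1/d_o + 1/d_i = 1/(40.8) + 1/(225) = 0.02895, so f = 34.5 cm.
Since f is positive, the mirror is concave.

f = 34.5 cm (concave)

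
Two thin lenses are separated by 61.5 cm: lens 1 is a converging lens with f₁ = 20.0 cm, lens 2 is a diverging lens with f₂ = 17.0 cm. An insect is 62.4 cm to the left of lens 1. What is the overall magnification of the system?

Lens 1: 1/d_i1 = 1/(20.0) − 1/(62.4) = 0.03397, so d_i1 = 29.43 cm; m₁ = −d_i1/d_o1 = -0.4716.
d_o2 = 61.5 − (29.43) = 32.07 cm.
f₂ = −17.0 cm (diverging).
Lens 2: 1/d_i2 = 1/(-17.0) − 1/(32.07) = -0.09001, so d_i2 = -11.11 cm; m₂ = −d_i2/d_o2 = +0.3464.
m = m₁·m₂ = (-0.4716)(+0.3464) = -0.163.

m = -0.163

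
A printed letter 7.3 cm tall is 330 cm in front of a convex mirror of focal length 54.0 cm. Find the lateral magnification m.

m = +0.141

For a convex mirror, f = -54.0 cm.
1/d_i = 1/f − 1/d_o = 1/(-54.00) − 1/(330) = -0.02155, so d_i = -46.41 cm.
m = −d_i/d_o = −(-46.41)/(330) = +0.141.
The image is virtual, upright and reduced, behind the mirror.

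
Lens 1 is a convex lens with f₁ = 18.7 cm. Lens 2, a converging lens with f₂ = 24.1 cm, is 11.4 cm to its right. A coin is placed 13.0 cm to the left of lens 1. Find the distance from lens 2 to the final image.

Lens 1: 1/d_i1 = 1/f₁ − 1/d_o1 = 1/(18.7) − 1/(13.0) = -0.02345, so d_i1 = -42.65 cm.
The intermediate image is 42.65 cm to the left of lens 1 (virtual), which is 11.4 − (-42.65) = 54.05 cm to the left of lens 2, so d_o2 = +54.05 cm.
Lens 2: 1/d_i2 = 1/f₂ − 1/d_o2 = 1/(24.1) − 1/(54.05) = 0.02299, so d_i2 = 43.5 cm.
The final image is real, 43.5 cm to the right of lens 2 (overall magnification ≈ -2.6).

43.5 cm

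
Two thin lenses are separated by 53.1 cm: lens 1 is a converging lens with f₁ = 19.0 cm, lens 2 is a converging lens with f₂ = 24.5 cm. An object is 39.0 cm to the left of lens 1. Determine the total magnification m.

Lens 1: 1/d_i1 = 1/(19.0) − 1/(39.0) = 0.02699, so d_i1 = 37.05 cm; m₁ = −d_i1/d_o1 = -0.9500.
d_o2 = 53.1 − (37.05) = 16.05 cm.
Lens 2: 1/d_i2 = 1/(24.5) − 1/(16.05) = -0.02149, so d_i2 = -46.54 cm; m₂ = −d_i2/d_o2 = +2.899.
m = m₁·m₂ = (-0.9500)(+2.899) = -2.75.

m = -2.75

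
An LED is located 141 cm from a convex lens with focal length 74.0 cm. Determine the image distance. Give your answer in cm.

Lens equation: 1/s_i = 1/f − 1/s_o = 1/(74.00) − 1/(141) = 0.01351 − 0.007092 = 0.006421, so s_i = 156 cm.
The image is real, inverted and enlarged, on the far side of the lens.

156 cm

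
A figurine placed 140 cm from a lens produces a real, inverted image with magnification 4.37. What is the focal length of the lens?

f = 114 cm (converging)

m = −d_i/d_o ⇒ d_i = −m·d_o = −(-4.37)·(140) = 611.8 cm.
1/f = 1/d_o + 1/d_i = 1/(140) + 1/(611.8) = 0.008777, so f = 114 cm.
Since f is positive, the lens is converging.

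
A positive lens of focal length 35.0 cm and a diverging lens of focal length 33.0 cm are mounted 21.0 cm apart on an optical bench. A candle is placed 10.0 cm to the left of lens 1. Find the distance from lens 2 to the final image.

Lens 1: 1/d_i1 = 1/f₁ − 1/d_o1 = 1/(35.0) − 1/(10.0) = -0.07143, so d_i1 = -14.00 cm.
The intermediate image is 14.00 cm to the left of lens 1 (virtual), which is 21.0 − (-14.00) = 35.00 cm to the left of lens 2, so d_o2 = +35.00 cm.
Lens 2 is diverging, so f₂ = −33.0 cm.
Lens 2: 1/d_i2 = 1/f₂ − 1/d_o2 = 1/(-33.0) − 1/(35.00) = -0.05887, so d_i2 = -17.0 cm.
The final image is virtual, 17.0 cm to the left of lens 2 (overall magnification ≈ 0.68).

17.0 cm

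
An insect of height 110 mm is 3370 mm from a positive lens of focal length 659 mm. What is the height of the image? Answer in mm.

1/d_i = 1/f − 1/d_o = 1/(659.0) − 1/(3370) = 0.001221, so d_i = 819.2 mm.
m = −d_i/d_o = -0.2431.
|h_i| = |m|·h_o = 0.2431 × 110 = 26.7 mm. The image is real, inverted and reduced, on the far side of the lens.

26.7 mm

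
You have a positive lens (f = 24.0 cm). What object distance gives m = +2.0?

m = −d_i/d_o ⇒ d_i = −m·d_o.
1/f = 1/d_o + 1/d_i = 1/d_o − 1/(m·d_o) = (1 − 1/m)/d_o, so d_o = f(1 − 1/m) = (24.00)(1 − 1/(+2.0)) = 12.0 cm.

12.0 cm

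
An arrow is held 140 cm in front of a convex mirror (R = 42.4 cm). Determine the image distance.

18.4 cm

f = R/2 = 42.4/2 = 21.20 cm; for a convex mirror, f = -21.20 cm.
Mirror equation: 1/d_i = 1/f − 1/d_o = 1/(-21.20) − 1/(140) = -0.04717 − 0.007143 = -0.05431, so d_i = -18.4 cm.
The image is virtual, upright and reduced, behind the mirror.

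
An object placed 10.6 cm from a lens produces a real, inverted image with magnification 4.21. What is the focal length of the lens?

m = −d_i/d_o ⇒ d_i = −m·d_o = −(-4.21)·(10.6) = 44.63 cm.
1/f = 1/d_o + 1/d_i = 1/(10.6) + 1/(44.63) = 0.1167, so f = 8.57 cm.
Since f is positive, the lens is converging.

f = 8.57 cm (converging)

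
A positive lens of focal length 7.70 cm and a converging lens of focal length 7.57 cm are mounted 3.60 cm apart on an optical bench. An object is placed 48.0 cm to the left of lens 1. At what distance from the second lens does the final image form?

Lens 1: 1/d_i1 = 1/f₁ − 1/d_o1 = 1/(7.70) − 1/(48.0) = 0.1090, so d_i1 = 9.171 cm.
The intermediate image is 9.171 cm to the right of lens 1, which lies 5.571 cm to the right of lens 2 — a virtual object — so d_o2 = −5.571 cm.
Lens 2: 1/d_i2 = 1/f₂ − 1/d_o2 = 1/(7.57) − 1/(-5.571) = 0.3116, so d_i2 = 3.21 cm.
The final image is real, 3.21 cm to the right of lens 2 (overall magnification ≈ -0.11).

3.21 cm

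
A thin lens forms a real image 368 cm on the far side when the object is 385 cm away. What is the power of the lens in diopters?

d_i = +368 cm.
1/f = 1/d_o + 1/d_i = 1/(385) + 1/(368) = 0.005315 cm⁻¹.
f = 188.2 cm = 1.882 m, so P = 1/f = +0.531 D.

P = +0.531 D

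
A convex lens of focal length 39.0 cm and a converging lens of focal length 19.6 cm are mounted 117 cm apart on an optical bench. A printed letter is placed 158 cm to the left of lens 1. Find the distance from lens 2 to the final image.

28.0 cm

Lens 1: 1/d_i1 = 1/f₁ − 1/d_o1 = 1/(39.0) − 1/(158) = 0.01931, so d_i1 = 51.78 cm.
The intermediate image is 51.78 cm to the right of lens 1, which is 117 − (51.78) = 65.22 cm to the left of lens 2, so d_o2 = +65.22 cm.
Lens 2: 1/d_i2 = 1/f₂ − 1/d_o2 = 1/(19.6) − 1/(65.22) = 0.03569, so d_i2 = 28.0 cm.
The final image is real, 28.0 cm to the right of lens 2 (overall magnification ≈ 0.14).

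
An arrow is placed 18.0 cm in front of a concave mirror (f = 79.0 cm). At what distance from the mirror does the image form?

Mirror equation: 1/q = 1/f − 1/p = 1/(79.00) − 1/(18.0) = 0.01266 − 0.05556 = -0.04290, so q = -23.3 cm.
The image is virtual, upright and enlarged, behind the mirror.

23.3 cm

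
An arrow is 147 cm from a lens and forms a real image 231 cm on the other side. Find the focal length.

Real image ⇒ d_i = +231 cm.
1/f = 1/d_o + 1/d_i = 1/(147) + 1/(231) = 0.01113, so f = 89.8 cm.
Since f is positive, the lens is converging.

f = 89.8 cm (converging)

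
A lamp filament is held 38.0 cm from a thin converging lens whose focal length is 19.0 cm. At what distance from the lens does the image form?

Lens equation: 1/v = 1/f − 1/u = 1/(19.00) − 1/(38.0) = 0.05263 − 0.02632 = 0.02632, so v = 38.0 cm.
The image is real, inverted and same size, on the far side of the lens.

38.0 cm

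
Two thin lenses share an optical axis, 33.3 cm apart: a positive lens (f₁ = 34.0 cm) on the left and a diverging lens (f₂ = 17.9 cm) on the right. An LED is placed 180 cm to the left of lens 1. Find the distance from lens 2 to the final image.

16.6 cm

Lens 1: 1/d_i1 = 1/f₁ − 1/d_o1 = 1/(34.0) − 1/(180) = 0.02386, so d_i1 = 41.92 cm.
The intermediate image is 41.92 cm to the right of lens 1, which lies 8.620 cm to the right of lens 2 — a virtual object — so d_o2 = −8.620 cm.
Lens 2 is diverging, so f₂ = −17.9 cm.
Lens 2: 1/d_i2 = 1/f₂ − 1/d_o2 = 1/(-17.9) − 1/(-8.620) = 0.06014, so d_i2 = 16.6 cm.
The final image is real, 16.6 cm to the right of lens 2 (overall magnification ≈ -0.45).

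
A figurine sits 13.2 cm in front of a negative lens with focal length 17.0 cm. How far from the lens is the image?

For a negative lens, f = -17.0 cm.
Thin-lens equation: 1/s_i = 1/f − 1/s_o = 1/(-17.00) − 1/(13.2) = -0.05882 − 0.07576 = -0.1346, so s_i = -7.43 cm.
The image is virtual, upright and reduced, on the same side as the object.

7.43 cm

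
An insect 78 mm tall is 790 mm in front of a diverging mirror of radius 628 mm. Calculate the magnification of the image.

m = +0.284

f = R/2 = 628/2 = 314.0 mm; for a diverging mirror, f = -314.0 mm.
1/d_i = 1/f − 1/d_o = 1/(-314.0) − 1/(790) = -0.004451, so d_i = -224.7 mm.
m = −d_i/d_o = −(-224.7)/(790) = +0.284.
The image is virtual, upright and reduced, behind the mirror.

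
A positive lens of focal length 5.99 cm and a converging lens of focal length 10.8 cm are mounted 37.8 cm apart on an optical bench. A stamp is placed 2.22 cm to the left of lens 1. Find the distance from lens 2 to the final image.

14.6 cm

Lens 1: 1/d_i1 = 1/f₁ − 1/d_o1 = 1/(5.99) − 1/(2.22) = -0.2835, so d_i1 = -3.527 cm.
The intermediate image is 3.527 cm to the left of lens 1 (virtual), which is 37.8 − (-3.527) = 41.33 cm to the left of lens 2, so d_o2 = +41.33 cm.
Lens 2: 1/d_i2 = 1/f₂ − 1/d_o2 = 1/(10.8) − 1/(41.33) = 0.06840, so d_i2 = 14.6 cm.
The final image is real, 14.6 cm to the right of lens 2 (overall magnification ≈ -0.56).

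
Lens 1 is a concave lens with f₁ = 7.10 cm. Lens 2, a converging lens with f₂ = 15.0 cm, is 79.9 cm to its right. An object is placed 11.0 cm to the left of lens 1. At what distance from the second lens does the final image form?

Lens 1 is diverging, so f₁ = −7.10 cm.
Lens 1: 1/d_i1 = 1/f₁ − 1/d_o1 = 1/(-7.10) − 1/(11.0) = -0.2318, so d_i1 = -4.315 cm.
The intermediate image is 4.315 cm to the left of lens 1 (virtual), which is 79.9 − (-4.315) = 84.22 cm to the left of lens 2, so d_o2 = +84.22 cm.
Lens 2: 1/d_i2 = 1/f₂ − 1/d_o2 = 1/(15.0) − 1/(84.22) = 0.05479, so d_i2 = 18.3 cm.
The final image is real, 18.3 cm to the right of lens 2 (overall magnification ≈ -0.085).

18.3 cm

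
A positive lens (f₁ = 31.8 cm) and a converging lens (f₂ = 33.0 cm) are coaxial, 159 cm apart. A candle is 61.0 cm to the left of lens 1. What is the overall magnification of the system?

Lens 1: 1/d_i1 = 1/(31.8) − 1/(61.0) = 0.01505, so d_i1 = 66.43 cm; m₁ = −d_i1/d_o1 = -1.089.
d_o2 = 159 − (66.43) = 92.57 cm.
Lens 2: 1/d_i2 = 1/(33.0) − 1/(92.57) = 0.01950, so d_i2 = 51.28 cm; m₂ = −d_i2/d_o2 = -0.5540.
m = m₁·m₂ = (-1.089)(-0.5540) = +0.603.

m = +0.603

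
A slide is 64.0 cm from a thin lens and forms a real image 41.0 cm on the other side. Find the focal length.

Real image ⇒ d_i = +41.0 cm.
1/f = 1/d_o + 1/d_i = 1/(64.0) + 1/(41.0) = 0.04002, so f = 25.0 cm.
Since f is positive, the thin lens is converging.

f = 25.0 cm (converging)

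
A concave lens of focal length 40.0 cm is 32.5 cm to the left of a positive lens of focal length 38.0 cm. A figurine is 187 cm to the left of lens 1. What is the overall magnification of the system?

m = -0.244

f₁ = −40.0 cm (diverging).
Lens 1: 1/d_i1 = 1/(-40.0) − 1/(187) = -0.03035, so d_i1 = -32.95 cm; m₁ = −d_i1/d_o1 = +0.1762.
d_o2 = 32.5 − (-32.95) = 65.45 cm.
Lens 2: 1/d_i2 = 1/(38.0) − 1/(65.45) = 0.01104, so d_i2 = 90.60 cm; m₂ = −d_i2/d_o2 = -1.384.
m = m₁·m₂ = (+0.1762)(-1.384) = -0.244.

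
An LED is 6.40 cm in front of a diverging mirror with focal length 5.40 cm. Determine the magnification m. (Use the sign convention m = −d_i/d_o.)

m = +0.458

For a diverging mirror, f = -5.40 cm.
1/d_i = 1/f − 1/d_o = 1/(-5.400) − 1/(6.40) = -0.3414, so d_i = -2.929 cm.
m = −d_i/d_o = −(-2.929)/(6.40) = +0.458.
The image is virtual, upright and reduced, behind the mirror.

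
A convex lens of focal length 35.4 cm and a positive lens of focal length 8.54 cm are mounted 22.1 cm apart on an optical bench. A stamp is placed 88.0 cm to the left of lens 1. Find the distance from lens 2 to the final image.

6.94 cm

Lens 1: 1/d_i1 = 1/f₁ − 1/d_o1 = 1/(35.4) − 1/(88.0) = 0.01688, so d_i1 = 59.22 cm.
The intermediate image is 59.22 cm to the right of lens 1, which lies 37.12 cm to the right of lens 2 — a virtual object — so d_o2 = −37.12 cm.
Lens 2: 1/d_i2 = 1/f₂ − 1/d_o2 = 1/(8.54) − 1/(-37.12) = 0.1440, so d_i2 = 6.94 cm.
The final image is real, 6.94 cm to the right of lens 2 (overall magnification ≈ -0.13).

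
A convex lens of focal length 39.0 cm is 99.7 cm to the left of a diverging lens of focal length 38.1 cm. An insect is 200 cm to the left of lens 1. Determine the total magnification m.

m = -0.103

Lens 1: 1/d_i1 = 1/(39.0) − 1/(200) = 0.02064, so d_i1 = 48.45 cm; m₁ = −d_i1/d_o1 = -0.2423.
d_o2 = 99.7 − (48.45) = 51.25 cm.
f₂ = −38.1 cm (diverging).
Lens 2: 1/d_i2 = 1/(-38.1) − 1/(51.25) = -0.04576, so d_i2 = -21.85 cm; m₂ = −d_i2/d_o2 = +0.4264.
m = m₁·m₂ = (-0.2423)(+0.4264) = -0.103.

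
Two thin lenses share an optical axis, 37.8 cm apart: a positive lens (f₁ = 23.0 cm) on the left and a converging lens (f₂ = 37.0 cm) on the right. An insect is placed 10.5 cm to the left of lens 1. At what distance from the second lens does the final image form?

Lens 1: 1/d_i1 = 1/f₁ − 1/d_o1 = 1/(23.0) − 1/(10.5) = -0.05176, so d_i1 = -19.32 cm.
The intermediate image is 19.32 cm to the left of lens 1 (virtual), which is 37.8 − (-19.32) = 57.12 cm to the left of lens 2, so d_o2 = +57.12 cm.
Lens 2: 1/d_i2 = 1/f₂ − 1/d_o2 = 1/(37.0) − 1/(57.12) = 0.009520, so d_i2 = 105 cm.
The final image is real, 105 cm to the right of lens 2 (overall magnification ≈ -3.4).

105 cm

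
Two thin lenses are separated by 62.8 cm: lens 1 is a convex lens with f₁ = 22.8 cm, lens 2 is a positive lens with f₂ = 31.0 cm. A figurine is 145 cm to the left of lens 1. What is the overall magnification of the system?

m = +1.22

Lens 1: 1/d_i1 = 1/(22.8) − 1/(145) = 0.03696, so d_i1 = 27.05 cm; m₁ = −d_i1/d_o1 = -0.1866.
d_o2 = 62.8 − (27.05) = 35.75 cm.
Lens 2: 1/d_i2 = 1/(31.0) − 1/(35.75) = 0.004286, so d_i2 = 233.3 cm; m₂ = −d_i2/d_o2 = -6.526.
m = m₁·m₂ = (-0.1866)(-6.526) = +1.22.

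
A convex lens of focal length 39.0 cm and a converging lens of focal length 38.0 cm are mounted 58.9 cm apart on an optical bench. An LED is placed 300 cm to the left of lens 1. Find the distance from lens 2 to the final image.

Lens 1: 1/d_i1 = 1/f₁ − 1/d_o1 = 1/(39.0) − 1/(300) = 0.02231, so d_i1 = 44.83 cm.
The intermediate image is 44.83 cm to the right of lens 1, which is 58.9 − (44.83) = 14.07 cm to the left of lens 2, so d_o2 = +14.07 cm.
Lens 2: 1/d_i2 = 1/f₂ − 1/d_o2 = 1/(38.0) − 1/(14.07) = -0.04476, so d_i2 = -22.3 cm.
The final image is virtual, 22.3 cm to the left of lens 2 (overall magnification ≈ -0.24).

22.3 cm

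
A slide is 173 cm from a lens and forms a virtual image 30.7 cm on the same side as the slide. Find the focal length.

Virtual image ⇒ d_i = −30.7 cm.
1/f = 1/d_o + 1/d_i = 1/(173) + 1/(-30.7) = -0.02679, so f = -37.3 cm.
Since f is negative, the lens is diverging.

f = -37.3 cm (diverging)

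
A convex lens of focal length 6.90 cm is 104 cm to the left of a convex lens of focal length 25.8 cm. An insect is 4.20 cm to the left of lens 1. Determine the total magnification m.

Lens 1: 1/d_i1 = 1/(6.90) − 1/(4.20) = -0.09317, so d_i1 = -10.73 cm; m₁ = −d_i1/d_o1 = +2.555.
d_o2 = 104 − (-10.73) = 114.7 cm.
Lens 2: 1/d_i2 = 1/(25.8) − 1/(114.7) = 0.03004, so d_i2 = 33.29 cm; m₂ = −d_i2/d_o2 = -0.2902.
m = m₁·m₂ = (+2.555)(-0.2902) = -0.741.

m = -0.741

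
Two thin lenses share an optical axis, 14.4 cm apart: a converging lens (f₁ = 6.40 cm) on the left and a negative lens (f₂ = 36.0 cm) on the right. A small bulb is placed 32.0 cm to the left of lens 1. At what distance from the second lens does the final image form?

Lens 1: 1/d_i1 = 1/f₁ − 1/d_o1 = 1/(6.40) − 1/(32.0) = 0.1250, so d_i1 = 8.000 cm.
The intermediate image is 8.000 cm to the right of lens 1, which is 14.4 − (8.000) = 6.400 cm to the left of lens 2, so d_o2 = +6.400 cm.
Lens 2 is diverging, so f₂ = −36.0 cm.
Lens 2: 1/d_i2 = 1/f₂ − 1/d_o2 = 1/(-36.0) − 1/(6.400) = -0.1840, so d_i2 = -5.43 cm.
The final image is virtual, 5.43 cm to the left of lens 2 (overall magnification ≈ -0.21).

5.43 cm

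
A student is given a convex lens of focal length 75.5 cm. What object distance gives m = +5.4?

m = −d_i/d_o ⇒ d_i = −m·d_o.
1/f = 1/d_o + 1/d_i = 1/d_o − 1/(m·d_o) = (1 − 1/m)/d_o, so d_o = f(1 − 1/m) = (75.50)(1 − 1/(+5.4)) = 61.5 cm.

61.5 cm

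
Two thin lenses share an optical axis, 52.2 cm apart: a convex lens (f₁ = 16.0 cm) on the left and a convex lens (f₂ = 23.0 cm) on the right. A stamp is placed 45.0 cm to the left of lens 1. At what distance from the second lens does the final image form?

144 cm

Lens 1: 1/d_i1 = 1/f₁ − 1/d_o1 = 1/(16.0) − 1/(45.0) = 0.04028, so d_i1 = 24.83 cm.
The intermediate image is 24.83 cm to the right of lens 1, which is 52.2 − (24.83) = 27.37 cm to the left of lens 2, so d_o2 = +27.37 cm.
Lens 2: 1/d_i2 = 1/f₂ − 1/d_o2 = 1/(23.0) − 1/(27.37) = 0.006942, so d_i2 = 144 cm.
The final image is real, 144 cm to the right of lens 2 (overall magnification ≈ 2.9).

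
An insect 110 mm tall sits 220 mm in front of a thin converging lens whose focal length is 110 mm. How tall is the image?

1/d_i = 1/f − 1/d_o = 1/(110.0) − 1/(220) = 0.004545, so d_i = 220.0 mm.
m = −d_i/d_o = -1.000.
|h_i| = |m|·h_o = 1.000 × 110 = 110 mm. The image is real, inverted and same size, on the far side of the lens.

110 mm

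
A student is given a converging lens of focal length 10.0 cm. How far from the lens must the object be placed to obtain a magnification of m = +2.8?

6.43 cm

m = −d_i/d_o ⇒ d_i = −m·d_o.
1/f = 1/d_o + 1/d_i = 1/d_o − 1/(m·d_o) = (1 − 1/m)/d_o, so d_o = f(1 − 1/m) = (10.00)(1 − 1/(+2.8)) = 6.43 cm.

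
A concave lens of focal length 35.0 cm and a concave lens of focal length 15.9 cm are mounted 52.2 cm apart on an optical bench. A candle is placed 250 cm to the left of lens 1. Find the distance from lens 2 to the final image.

Lens 1 is diverging, so f₁ = −35.0 cm.
Lens 1: 1/d_i1 = 1/f₁ − 1/d_o1 = 1/(-35.0) − 1/(250) = -0.03257, so d_i1 = -30.70 cm.
The intermediate image is 30.70 cm to the left of lens 1 (virtual), which is 52.2 − (-30.70) = 82.90 cm to the left of lens 2, so d_o2 = +82.90 cm.
Lens 2 is diverging, so f₂ = −15.9 cm.
Lens 2: 1/d_i2 = 1/f₂ − 1/d_o2 = 1/(-15.9) − 1/(82.90) = -0.07496, so d_i2 = -13.3 cm.
The final image is virtual, 13.3 cm to the left of lens 2 (overall magnification ≈ 0.020).

13.3 cm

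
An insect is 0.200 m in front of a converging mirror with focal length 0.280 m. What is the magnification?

m = +3.50

1/d_i = 1/f − 1/d_o = 1/(0.2800) − 1/(0.200) = -1.429, so d_i = -0.7000 m.
m = −d_i/d_o = −(-0.7000)/(0.200) = +3.50.
The image is virtual, upright and enlarged, behind the mirror.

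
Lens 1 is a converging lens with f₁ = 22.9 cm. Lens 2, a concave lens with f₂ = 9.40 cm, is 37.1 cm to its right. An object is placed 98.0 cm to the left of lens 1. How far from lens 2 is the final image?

Lens 1: 1/d_i1 = 1/f₁ − 1/d_o1 = 1/(22.9) − 1/(98.0) = 0.03346, so d_i1 = 29.88 cm.
The intermediate image is 29.88 cm to the right of lens 1, which is 37.1 − (29.88) = 7.220 cm to the left of lens 2, so d_o2 = +7.220 cm.
Lens 2 is diverging, so f₂ = −9.40 cm.
Lens 2: 1/d_i2 = 1/f₂ − 1/d_o2 = 1/(-9.40) − 1/(7.220) = -0.2449, so d_i2 = -4.08 cm.
The final image is virtual, 4.08 cm to the left of lens 2 (overall magnification ≈ -0.17).

4.08 cm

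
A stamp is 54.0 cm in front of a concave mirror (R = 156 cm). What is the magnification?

m = +3.25

f = R/2 = 156/2 = 78.00 cm.
1/d_i = 1/f − 1/d_o = 1/(78.00) − 1/(54.0) = -0.005698, so d_i = -175.5 cm.
m = −d_i/d_o = −(-175.5)/(54.0) = +3.25.
The image is virtual, upright and enlarged, behind the mirror.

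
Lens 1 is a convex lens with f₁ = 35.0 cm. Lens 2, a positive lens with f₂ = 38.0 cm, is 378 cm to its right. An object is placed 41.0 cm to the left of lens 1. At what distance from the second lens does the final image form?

52.3 cm

Lens 1: 1/d_i1 = 1/f₁ − 1/d_o1 = 1/(35.0) − 1/(41.0) = 0.004181, so d_i1 = 239.2 cm.
The intermediate image is 239.2 cm to the right of lens 1, which is 378 − (239.2) = 138.8 cm to the left of lens 2, so d_o2 = +138.8 cm.
Lens 2: 1/d_i2 = 1/f₂ − 1/d_o2 = 1/(38.0) − 1/(138.8) = 0.01911, so d_i2 = 52.3 cm.
The final image is real, 52.3 cm to the right of lens 2 (overall magnification ≈ 2.2).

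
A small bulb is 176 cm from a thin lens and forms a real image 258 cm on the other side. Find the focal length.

Real image ⇒ d_i = +258 cm.
1/f = 1/d_o + 1/d_i = 1/(176) + 1/(258) = 0.009558, so f = 105 cm.
Since f is positive, the thin lens is converging.

f = 105 cm (converging)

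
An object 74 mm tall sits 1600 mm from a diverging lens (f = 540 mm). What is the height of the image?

For a diverging lens, f = -540 mm.
1/d_i = 1/f − 1/d_o = 1/(-540.0) − 1/(1600) = -0.002477, so d_i = -403.7 mm.
m = −d_i/d_o = +0.2523.
|h_i| = |m|·h_o = 0.2523 × 74 = 18.7 mm. The image is virtual, upright and reduced, on the same side as the object.

18.7 mm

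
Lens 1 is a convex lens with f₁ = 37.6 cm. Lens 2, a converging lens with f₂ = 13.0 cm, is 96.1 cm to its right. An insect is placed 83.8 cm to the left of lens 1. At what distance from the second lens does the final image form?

Lens 1: 1/d_i1 = 1/f₁ − 1/d_o1 = 1/(37.6) − 1/(83.8) = 0.01466, so d_i1 = 68.20 cm.
The intermediate image is 68.20 cm to the right of lens 1, which is 96.1 − (68.20) = 27.90 cm to the left of lens 2, so d_o2 = +27.90 cm.
Lens 2: 1/d_i2 = 1/f₂ − 1/d_o2 = 1/(13.0) − 1/(27.90) = 0.04108, so d_i2 = 24.3 cm.
The final image is real, 24.3 cm to the right of lens 2 (overall magnification ≈ 0.71).

24.3 cm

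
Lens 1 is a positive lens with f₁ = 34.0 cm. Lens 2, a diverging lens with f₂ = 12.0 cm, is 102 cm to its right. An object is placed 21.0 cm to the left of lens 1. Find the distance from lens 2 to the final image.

Lens 1: 1/d_i1 = 1/f₁ − 1/d_o1 = 1/(34.0) − 1/(21.0) = -0.01821, so d_i1 = -54.92 cm.
The intermediate image is 54.92 cm to the left of lens 1 (virtual), which is 102 − (-54.92) = 156.9 cm to the left of lens 2, so d_o2 = +156.9 cm.
Lens 2 is diverging, so f₂ = −12.0 cm.
Lens 2: 1/d_i2 = 1/f₂ − 1/d_o2 = 1/(-12.0) − 1/(156.9) = -0.08971, so d_i2 = -11.1 cm.
The final image is virtual, 11.1 cm to the left of lens 2 (overall magnification ≈ 0.19).

11.1 cm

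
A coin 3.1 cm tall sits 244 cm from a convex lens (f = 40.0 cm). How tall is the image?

1/d_i = 1/f − 1/d_o = 1/(40.00) − 1/(244) = 0.02090, so d_i = 47.84 cm.
m = −d_i/d_o = -0.1961.
|h_i| = |m|·h_o = 0.1961 × 3.1 = 0.608 cm. The image is real, inverted and reduced, on the far side of the lens.

0.608 cm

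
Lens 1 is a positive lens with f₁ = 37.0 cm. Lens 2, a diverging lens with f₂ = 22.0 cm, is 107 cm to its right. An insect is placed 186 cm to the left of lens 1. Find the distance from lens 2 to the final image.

16.2 cm

Lens 1: 1/d_i1 = 1/f₁ − 1/d_o1 = 1/(37.0) − 1/(186) = 0.02165, so d_i1 = 46.19 cm.
The intermediate image is 46.19 cm to the right of lens 1, which is 107 − (46.19) = 60.81 cm to the left of lens 2, so d_o2 = +60.81 cm.
Lens 2 is diverging, so f₂ = −22.0 cm.
Lens 2: 1/d_i2 = 1/f₂ − 1/d_o2 = 1/(-22.0) − 1/(60.81) = -0.06190, so d_i2 = -16.2 cm.
The final image is virtual, 16.2 cm to the left of lens 2 (overall magnification ≈ -0.066).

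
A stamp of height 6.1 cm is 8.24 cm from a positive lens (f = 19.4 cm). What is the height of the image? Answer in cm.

1/d_i = 1/f − 1/d_o = 1/(19.40) − 1/(8.24) = -0.06981, so d_i = -14.32 cm.
m = −d_i/d_o = +1.738.
|h_i| = |m|·h_o = 1.738 × 6.1 = 10.6 cm. The image is virtual, upright and enlarged, on the same side as the object.

10.6 cm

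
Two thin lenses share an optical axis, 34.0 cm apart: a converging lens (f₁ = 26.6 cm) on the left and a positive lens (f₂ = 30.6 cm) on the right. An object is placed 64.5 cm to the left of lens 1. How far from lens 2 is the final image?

Lens 1: 1/d_i1 = 1/f₁ − 1/d_o1 = 1/(26.6) − 1/(64.5) = 0.02209, so d_i1 = 45.27 cm.
The intermediate image is 45.27 cm to the right of lens 1, which lies 11.27 cm to the right of lens 2 — a virtual object — so d_o2 = −11.27 cm.
Lens 2: 1/d_i2 = 1/f₂ − 1/d_o2 = 1/(30.6) − 1/(-11.27) = 0.1214, so d_i2 = 8.24 cm.
The final image is real, 8.24 cm to the right of lens 2 (overall magnification ≈ -0.51).

8.24 cm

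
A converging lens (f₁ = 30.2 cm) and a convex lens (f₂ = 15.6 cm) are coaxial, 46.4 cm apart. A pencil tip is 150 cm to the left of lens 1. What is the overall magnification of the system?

m = -0.561

Lens 1: 1/d_i1 = 1/(30.2) − 1/(150) = 0.02645, so d_i1 = 37.81 cm; m₁ = −d_i1/d_o1 = -0.2521.
d_o2 = 46.4 − (37.81) = 8.590 cm.
Lens 2: 1/d_i2 = 1/(15.6) − 1/(8.590) = -0.05231, so d_i2 = -19.12 cm; m₂ = −d_i2/d_o2 = +2.225.
m = m₁·m₂ = (-0.2521)(+2.225) = -0.561.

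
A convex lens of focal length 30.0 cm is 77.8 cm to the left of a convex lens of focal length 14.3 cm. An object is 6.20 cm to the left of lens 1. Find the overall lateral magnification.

m = -0.253

Lens 1: 1/d_i1 = 1/(30.0) − 1/(6.20) = -0.1280, so d_i1 = -7.815 cm; m₁ = −d_i1/d_o1 = +1.260.
d_o2 = 77.8 − (-7.815) = 85.61 cm.
Lens 2: 1/d_i2 = 1/(14.3) − 1/(85.61) = 0.05825, so d_i2 = 17.17 cm; m₂ = −d_i2/d_o2 = -0.2005.
m = m₁·m₂ = (+1.260)(-0.2005) = -0.253.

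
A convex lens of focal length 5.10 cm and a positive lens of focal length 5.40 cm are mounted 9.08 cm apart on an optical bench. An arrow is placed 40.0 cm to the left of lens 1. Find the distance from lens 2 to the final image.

Lens 1: 1/d_i1 = 1/f₁ − 1/d_o1 = 1/(5.10) − 1/(40.0) = 0.1711, so d_i1 = 5.845 cm.
The intermediate image is 5.845 cm to the right of lens 1, which is 9.08 − (5.845) = 3.235 cm to the left of lens 2, so d_o2 = +3.235 cm.
Lens 2: 1/d_i2 = 1/f₂ − 1/d_o2 = 1/(5.40) − 1/(3.235) = -0.1239, so d_i2 = -8.07 cm.
The final image is virtual, 8.07 cm to the left of lens 2 (overall magnification ≈ -0.36).

8.07 cm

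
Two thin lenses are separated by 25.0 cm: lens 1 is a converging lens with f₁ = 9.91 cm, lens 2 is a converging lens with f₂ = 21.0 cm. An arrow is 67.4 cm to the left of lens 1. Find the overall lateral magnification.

m = -0.475

Lens 1: 1/d_i1 = 1/(9.91) − 1/(67.4) = 0.08607, so d_i1 = 11.62 cm; m₁ = −d_i1/d_o1 = -0.1724.
d_o2 = 25.0 − (11.62) = 13.38 cm.
Lens 2: 1/d_i2 = 1/(21.0) − 1/(13.38) = -0.02712, so d_i2 = -36.87 cm; m₂ = −d_i2/d_o2 = +2.756.
m = m₁·m₂ = (-0.1724)(+2.756) = -0.475.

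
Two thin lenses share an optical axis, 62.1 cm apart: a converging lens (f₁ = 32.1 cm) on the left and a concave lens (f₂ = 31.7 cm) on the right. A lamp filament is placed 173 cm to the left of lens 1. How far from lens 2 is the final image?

Lens 1: 1/d_i1 = 1/f₁ − 1/d_o1 = 1/(32.1) − 1/(173) = 0.02537, so d_i1 = 39.41 cm.
The intermediate image is 39.41 cm to the right of lens 1, which is 62.1 − (39.41) = 22.69 cm to the left of lens 2, so d_o2 = +22.69 cm.
Lens 2 is diverging, so f₂ = −31.7 cm.
Lens 2: 1/d_i2 = 1/f₂ − 1/d_o2 = 1/(-31.7) − 1/(22.69) = -0.07562, so d_i2 = -13.2 cm.
The final image is virtual, 13.2 cm to the left of lens 2 (overall magnification ≈ -0.13).

13.2 cm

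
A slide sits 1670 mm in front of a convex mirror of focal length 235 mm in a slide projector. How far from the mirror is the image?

For a convex mirror, f = -235 mm.
Mirror equation: 1/v = 1/f − 1/u = 1/(-235.0) − 1/(1670) = -0.004255 − 0.0005988 = -0.004854, so v = -206 mm.
The image is virtual, upright and reduced, behind the mirror.

206 mm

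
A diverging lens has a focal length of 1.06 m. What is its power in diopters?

For a diverging lens, f = −1.06 m.
P = 1/f = 1/(-1.06 m) = -0.943 D.

P = -0.943 D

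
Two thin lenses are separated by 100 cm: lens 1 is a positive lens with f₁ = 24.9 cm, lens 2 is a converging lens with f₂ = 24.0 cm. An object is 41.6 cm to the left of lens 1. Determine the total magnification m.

Lens 1: 1/d_i1 = 1/(24.9) − 1/(41.6) = 0.01612, so d_i1 = 62.03 cm; m₁ = −d_i1/d_o1 = -1.491.
d_o2 = 100 − (62.03) = 37.97 cm.
Lens 2: 1/d_i2 = 1/(24.0) − 1/(37.97) = 0.01533, so d_i2 = 65.23 cm; m₂ = −d_i2/d_o2 = -1.718.
m = m₁·m₂ = (-1.491)(-1.718) = +2.56.

m = +2.56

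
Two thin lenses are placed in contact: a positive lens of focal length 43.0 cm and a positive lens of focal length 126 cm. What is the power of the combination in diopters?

P = +3.12 D

P₁ = 1/f₁ = 1/(0.430 m) = +2.326 D; P₂ = 1/f₂ = 1/(1.26 m) = +0.7937 D.
For thin lenses in contact, P = P₁ + P₂ = (+2.326) + (+0.7937) = +3.12 D.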